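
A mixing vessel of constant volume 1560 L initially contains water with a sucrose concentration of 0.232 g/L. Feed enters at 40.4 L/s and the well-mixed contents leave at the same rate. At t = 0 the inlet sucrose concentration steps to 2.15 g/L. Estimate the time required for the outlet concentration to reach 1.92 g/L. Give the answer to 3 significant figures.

81.9 s

Species balance: V dC/dt = Q(C_in − C) ⇒ τ = V/Q = 38.614 s.
C(t) = C_in + (C₀ − C_in) e^(−t/τ). Set C = 1.92 and solve for t:
e^(−t/τ) = (C − C_in)/(C₀ − C_in) = (1.92 − 2.15)/(0.232 − 2.15) = 0.11992
t = −τ ln(…) = 38.614 × 2.1210 = 81.898 s.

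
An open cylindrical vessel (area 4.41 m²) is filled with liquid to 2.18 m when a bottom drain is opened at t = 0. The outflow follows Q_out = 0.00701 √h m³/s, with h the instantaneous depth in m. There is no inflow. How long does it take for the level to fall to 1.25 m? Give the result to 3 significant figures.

Unsteady balance on liquid volume: A dh/dt = −0.00701 √h.
∫ h^(−1/2) dh = −(0.00701/A) ∫ dt, giving 2√h = 2√h₀ − (0.00701/A) t.
t = 2A(√h₀ − √h)/0.00701 = 2·4.41·(√2.18 − √1.25)/0.00701
  = 8.8200 × (1.4765 − 1.1180) / 0.00701 = 451.00 s.

451 s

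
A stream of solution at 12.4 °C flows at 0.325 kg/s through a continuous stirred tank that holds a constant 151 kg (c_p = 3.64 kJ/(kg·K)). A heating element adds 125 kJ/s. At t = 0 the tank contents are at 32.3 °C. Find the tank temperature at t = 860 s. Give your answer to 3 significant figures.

Heat balance on the well-mixed liquid: M c_p dT/dt = ṁ c_p (T_in − T) + 125.
Rearrange: dT/dt = (T_ss − T)/τ with τ = M/ṁ = 464.62 s and T_ss = T_in + Q̇/(ṁ c_p) = 118.06 °C.
T approaches T_ss exponentially: T(t) = T_ss + (T₀ − T_ss) e^(−t/τ).
T(860) = 118.06 + (-85.764)·e^(−860/464.62) = 118.06 + (-85.764)·0.15708 = 104.59 °C.

105 °C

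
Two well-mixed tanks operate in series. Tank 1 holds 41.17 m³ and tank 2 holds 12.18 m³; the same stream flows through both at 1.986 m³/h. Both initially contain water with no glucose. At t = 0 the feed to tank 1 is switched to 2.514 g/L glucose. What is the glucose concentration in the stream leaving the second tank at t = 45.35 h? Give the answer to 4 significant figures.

2.114 g/L

Species balance on tank i: dCᵢ/dt = (Cᵢ₋₁ − Cᵢ)/τᵢ with τᵢ = Vᵢ/Q.
τ₁ = 41.17/1.986 = 20.7301 h; τ₂ = 12.18/1.986 = 6.13293 h.
Tank 1: C₁ = C_in(1 − e^(−t/τ₁)). Tank 2 (τ₁ ≠ τ₂): C₂ = C_in[1 − (τ₁ e^(−t/τ₁) − τ₂ e^(−t/τ₂))/(τ₁ − τ₂)].
At t = 45.35: e^(−t/τ₁) = 0.112181, e^(−t/τ₂) = 0.000614619.
C₂ = 2.514·[1 − (20.7301·0.112181 − 6.13293·0.000614619)/(14.5972)] = 2.514·0.840945 = 2.11413 g/L.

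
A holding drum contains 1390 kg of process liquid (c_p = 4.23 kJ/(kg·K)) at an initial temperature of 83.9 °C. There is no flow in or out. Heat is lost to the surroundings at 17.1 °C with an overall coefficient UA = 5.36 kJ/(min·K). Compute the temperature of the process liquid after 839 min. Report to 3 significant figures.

48.2 °C

First-law balance (no shaft work): M c_p dT/dt = −UA(T − T_amb).
dT/dt = (T_ss − T)/τ with T_ss = T_amb = 17.100 °C, τ = M c_p/UA = 1390·4.23/5.36 = 1097.0 min.
Solution: T(t) = T_ss + (T₀ − T_ss) e^(−t/τ).
T(839) = 17.100 + (66.800)·0.46541 = 48.189 °C.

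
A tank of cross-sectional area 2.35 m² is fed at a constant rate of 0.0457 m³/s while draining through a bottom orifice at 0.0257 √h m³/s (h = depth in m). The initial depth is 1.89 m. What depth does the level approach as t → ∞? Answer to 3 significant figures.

3.16 m

A dh/dt = Q_in − 0.0257 √h. Steady state requires inflow = outflow:
Q_in = 0.0257 √h_ss ⇒ √h_ss = 0.0457/0.0257 = 1.7782.
h_ss = 1.7782² = 3.1620 m. (Since h₀ = 1.89 m < h_ss, the level will rise toward this value.)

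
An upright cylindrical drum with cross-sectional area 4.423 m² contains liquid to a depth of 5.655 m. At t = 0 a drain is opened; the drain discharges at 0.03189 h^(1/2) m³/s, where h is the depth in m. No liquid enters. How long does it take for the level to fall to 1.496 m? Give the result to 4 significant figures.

320.4 s

With no inflow, A dh/dt = −0.03189 √h.
Separate and integrate: 2(√h − √h₀) = −(0.03189/A) t.
t = 2A(√h₀ − √h)/0.03189 = 2·4.423·(√5.655 − √1.496)/0.03189
  = 8.84600 × (2.37802 − 1.22311) / 0.03189 = 320.363 s.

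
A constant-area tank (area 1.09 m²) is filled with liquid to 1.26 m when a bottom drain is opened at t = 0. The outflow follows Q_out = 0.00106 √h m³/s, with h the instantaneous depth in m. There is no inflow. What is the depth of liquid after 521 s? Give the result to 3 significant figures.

Accumulation of liquid (constant cross-section A): A dh/dt = −0.00106 √h.
Separate and integrate: 2(√h − √h₀) = −(0.00106/A) t.
√h = √1.26 − 0.00106·521/(2·1.09) = 1.1225 − 0.25333 = 0.86917.
h = 0.86917² = 0.75545 m.

0.755 m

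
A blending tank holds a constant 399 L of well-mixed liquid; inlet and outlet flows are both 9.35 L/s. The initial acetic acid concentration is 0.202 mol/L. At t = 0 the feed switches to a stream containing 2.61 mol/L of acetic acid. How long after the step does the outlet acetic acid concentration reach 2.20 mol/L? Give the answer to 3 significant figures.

75.5 s

Species balance: V dC/dt = Q(C_in − C) ⇒ τ = V/Q = 42.674 s.
C(t) = C_in + (C₀ − C_in) e^(−t/τ). Set C = 2.20 and solve for t:
e^(−t/τ) = (C − C_in)/(C₀ − C_in) = (2.20 − 2.61)/(0.202 − 2.61) = 0.17027
t = −τ ln(…) = 42.674 × 1.7704 = 75.549 s.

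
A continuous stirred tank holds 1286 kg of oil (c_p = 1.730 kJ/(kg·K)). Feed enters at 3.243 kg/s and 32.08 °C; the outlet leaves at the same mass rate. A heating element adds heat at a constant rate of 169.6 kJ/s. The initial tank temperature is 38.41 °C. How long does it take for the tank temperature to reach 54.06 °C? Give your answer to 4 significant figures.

421.8 s

Energy balance: M c_p dT/dt = ṁ c_p (T_in − T) + 169.6.
τ = M/ṁ = 396.546 s; T_ss = T_in + Q̇/(ṁ c_p) = 62.3096 °C.
T(t) = T_ss + (T₀ − T_ss) e^(−t/τ). Set T = 54.06:
e^(−t/τ) = (54.06 − 62.3096)/(38.41 − 62.3096) = 0.345178
t = −396.546 · ln(0.345178) = 421.804 s.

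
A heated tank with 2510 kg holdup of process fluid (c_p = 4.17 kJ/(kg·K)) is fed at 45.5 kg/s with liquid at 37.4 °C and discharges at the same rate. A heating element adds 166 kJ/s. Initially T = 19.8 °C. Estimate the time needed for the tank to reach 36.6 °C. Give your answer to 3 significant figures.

M c_p dT/dt = ṁ c_p (T_in − T) + Q̇.
τ = M/ṁ = 55.165 s; T_ss = T_in + Q̇/(ṁ c_p) = 38.275 °C.
T(t) = T_ss + (T₀ − T_ss) e^(−t/τ). Set T = 36.6:
e^(−t/τ) = (36.6 − 38.275)/(19.8 − 38.275) = 0.090658
t = −55.165 · ln(0.090658) = 132.43 s.

132 s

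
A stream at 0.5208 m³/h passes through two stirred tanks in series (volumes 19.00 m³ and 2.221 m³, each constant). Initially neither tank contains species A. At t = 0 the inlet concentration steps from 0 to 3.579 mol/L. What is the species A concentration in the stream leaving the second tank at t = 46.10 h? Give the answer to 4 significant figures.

2.434 mol/L

Each tank obeys Vᵢ dCᵢ/dt = Q(Cᵢ₋₁ − Cᵢ), so τᵢ = Vᵢ/Q.
τ₁ = 19.00/0.5208 = 36.4823 h; τ₂ = 2.221/0.5208 = 4.26459 h.
Solving the cascade with C₁(0)=C₂(0)=0 gives C₂(t) = C_in[1 − (τ₁ e^(−t/τ₁) − τ₂ e^(−t/τ₂))/(τ₁ − τ₂)].
At t = 46.10: e^(−t/τ₁) = 0.282628, e^(−t/τ₂) = 2.01977e-05.
C₂ = 3.579·[1 − (36.4823·0.282628 − 4.26459·2.01977e-05)/(32.2177)] = 3.579·0.679964 = 2.43359 mol/L.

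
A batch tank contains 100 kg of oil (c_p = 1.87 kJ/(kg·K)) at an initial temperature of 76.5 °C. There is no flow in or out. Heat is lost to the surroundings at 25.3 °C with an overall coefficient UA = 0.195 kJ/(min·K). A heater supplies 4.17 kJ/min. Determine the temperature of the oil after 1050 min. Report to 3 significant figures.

56.7 °C

First-law balance (no shaft work): M c_p dT/dt = −UA(T − T_amb) + Q̇.
dT/dt = (T_ss − T)/τ with T_ss = T_amb + Q̇/UA = 25.3 + 4.17/0.195 = 46.685 °C, τ = M c_p/UA = 100·1.87/0.195 = 958.97 min.
Solution: T(t) = T_ss + (T₀ − T_ss) e^(−t/τ).
T(1050) = 46.685 + (29.815)·0.33457 = 56.660 °C.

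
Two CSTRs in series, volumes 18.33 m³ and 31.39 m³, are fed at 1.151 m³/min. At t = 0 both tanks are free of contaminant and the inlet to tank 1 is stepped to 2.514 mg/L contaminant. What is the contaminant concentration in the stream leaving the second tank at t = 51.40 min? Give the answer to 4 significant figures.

Species balance on tank i: dCᵢ/dt = (Cᵢ₋₁ − Cᵢ)/τᵢ with τᵢ = Vᵢ/Q.
τ₁ = 18.33/1.151 = 15.9253 min; τ₂ = 31.39/1.151 = 27.2719 min.
Solving the cascade with C₁(0)=C₂(0)=0 gives C₂(t) = C_in[1 − (τ₁ e^(−t/τ₁) − τ₂ e^(−t/τ₂))/(τ₁ − τ₂)].
At t = 51.40: e^(−t/τ₁) = 0.0396536, e^(−t/τ₂) = 0.151871.
C₂ = 2.514·[1 − (15.9253·0.0396536 − 27.2719·0.151871)/(-11.3467)] = 2.514·0.690629 = 1.73624 mg/L.

1.736 mg/L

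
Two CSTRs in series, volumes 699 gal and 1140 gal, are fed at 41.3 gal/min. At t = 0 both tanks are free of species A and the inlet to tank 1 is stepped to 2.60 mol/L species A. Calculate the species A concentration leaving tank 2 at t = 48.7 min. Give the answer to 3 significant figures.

Species balance on tank i: dCᵢ/dt = (Cᵢ₋₁ − Cᵢ)/τᵢ with τᵢ = Vᵢ/Q.
τ₁ = 699/41.3 = 16.925 min; τ₂ = 1140/41.3 = 27.603 min.
Solving the cascade with C₁(0)=C₂(0)=0 gives C₂(t) = C_in[1 − (τ₁ e^(−t/τ₁) − τ₂ e^(−t/τ₂))/(τ₁ − τ₂)].
At t = 48.7: e^(−t/τ₁) = 0.056280, e^(−t/τ₂) = 0.17131.
C₂ = 2.60·[1 − (16.925·0.056280 − 27.603·0.17131)/(-10.678)] = 2.60·0.64638 = 1.6806 mol/L.

1.68 mol/L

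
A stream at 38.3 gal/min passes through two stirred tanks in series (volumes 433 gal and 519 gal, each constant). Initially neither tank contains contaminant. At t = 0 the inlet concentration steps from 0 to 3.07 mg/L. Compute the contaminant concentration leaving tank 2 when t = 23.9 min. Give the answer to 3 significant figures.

Each tank obeys Vᵢ dCᵢ/dt = Q(Cᵢ₋₁ − Cᵢ), so τᵢ = Vᵢ/Q.
τ₁ = 433/38.3 = 11.305 min; τ₂ = 519/38.3 = 13.551 min.
Solving the cascade with C₁(0)=C₂(0)=0 gives C₂(t) = C_in[1 − (τ₁ e^(−t/τ₁) − τ₂ e^(−t/τ₂))/(τ₁ − τ₂)].
At t = 23.9: e^(−t/τ₁) = 0.12075, e^(−t/τ₂) = 0.17141.
C₂ = 3.07·[1 − (11.305·0.12075 − 13.551·0.17141)/(-2.2454)] = 3.07·0.57355 = 1.7608 mg/L.

1.76 mg/L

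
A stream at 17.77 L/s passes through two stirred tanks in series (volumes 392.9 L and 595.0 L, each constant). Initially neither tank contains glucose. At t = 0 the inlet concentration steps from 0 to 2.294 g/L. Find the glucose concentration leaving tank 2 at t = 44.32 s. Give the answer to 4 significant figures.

1.097 g/L

Species balance on tank i: dCᵢ/dt = (Cᵢ₋₁ − Cᵢ)/τᵢ with τᵢ = Vᵢ/Q.
τ₁ = 392.9/17.77 = 22.1103 s; τ₂ = 595.0/17.77 = 33.4834 s.
Solving the cascade with C₁(0)=C₂(0)=0 gives C₂(t) = C_in[1 − (τ₁ e^(−t/τ₁) − τ₂ e^(−t/τ₂))/(τ₁ − τ₂)].
At t = 44.32: e^(−t/τ₁) = 0.134728, e^(−t/τ₂) = 0.266164.
C₂ = 2.294·[1 − (22.1103·0.134728 − 33.4834·0.266164)/(-11.3731)] = 2.294·0.478312 = 1.09725 g/L.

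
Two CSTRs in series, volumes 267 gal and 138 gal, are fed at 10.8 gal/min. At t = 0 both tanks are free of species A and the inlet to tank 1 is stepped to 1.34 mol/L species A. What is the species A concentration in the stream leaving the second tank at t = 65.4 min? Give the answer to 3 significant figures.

1.15 mol/L

Time constants: τᵢ = Vᵢ/Q for each well-mixed tank.
τ₁ = 267/10.8 = 24.722 min; τ₂ = 138/10.8 = 12.778 min.
Tank 1: C₁ = C_in(1 − e^(−t/τ₁)). Tank 2 (τ₁ ≠ τ₂): C₂ = C_in[1 − (τ₁ e^(−t/τ₁) − τ₂ e^(−t/τ₂))/(τ₁ − τ₂)].
At t = 65.4: e^(−t/τ₁) = 0.070977, e^(−t/τ₂) = 0.0059864.
C₂ = 1.34·[1 − (24.722·0.070977 − 12.778·0.0059864)/(11.944)] = 1.34·0.85950 = 1.1517 mol/L.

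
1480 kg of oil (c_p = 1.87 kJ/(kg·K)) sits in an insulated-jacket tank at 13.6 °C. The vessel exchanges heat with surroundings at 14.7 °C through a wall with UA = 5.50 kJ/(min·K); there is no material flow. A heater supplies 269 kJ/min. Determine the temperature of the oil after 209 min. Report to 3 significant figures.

30.6 °C

Energy balance: M c_p dT/dt = −UA(T − T_amb) + Q̇.
dT/dt = (T_ss − T)/τ with T_ss = T_amb + Q̇/UA = 14.7 + 269/5.50 = 63.609 °C, τ = M c_p/UA = 1480·1.87/5.50 = 503.20 min.
Solution: T(t) = T_ss + (T₀ − T_ss) e^(−t/τ).
T(209) = 63.609 + (-50.009)·0.66011 = 30.597 °C.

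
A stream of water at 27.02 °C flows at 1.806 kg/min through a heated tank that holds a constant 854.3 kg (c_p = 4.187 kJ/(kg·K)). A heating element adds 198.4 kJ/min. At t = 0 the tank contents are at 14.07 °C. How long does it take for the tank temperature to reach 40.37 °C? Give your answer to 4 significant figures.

Heat balance on the well-mixed liquid: M c_p dT/dt = ṁ c_p (T_in − T) + 198.4.
τ = M/ṁ = 473.034 min; T_ss = T_in + Q̇/(ṁ c_p) = 53.2574 °C.
T(t) = T_ss + (T₀ − T_ss) e^(−t/τ). Set T = 40.37:
e^(−t/τ) = (40.37 − 53.2574)/(14.07 − 53.2574) = 0.328866
t = −473.034 · ln(0.328866) = 526.064 min.

526.1 min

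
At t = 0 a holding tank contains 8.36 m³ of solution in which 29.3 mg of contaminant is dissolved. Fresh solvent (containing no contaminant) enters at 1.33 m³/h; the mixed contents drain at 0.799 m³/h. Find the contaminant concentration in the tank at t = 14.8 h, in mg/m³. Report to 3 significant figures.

0.666 mg/m³

Total volume: dV/dt = Q_in − Q_out = 0.53100 m³/h, so V(t) = 8.36 + 0.53100 t and V(14.8) = 16.219 m³.
No contaminant enters, so dm/dt = −Q_out · (m/V).
Separate: dm/m = −Q_out dt/V(t) ⇒ ln(m/m₀) = −(Q_out/(Q_in−Q_out)) ln(V/V₀).
m = m₀ (V₀/V)^(Q_out/(Q_in−Q_out)) = 29.3 × (8.36/16.219)^(1.5047) = 10.809 mg.
C = m/V = 10.809/16.219 = 0.66646 mg/m³.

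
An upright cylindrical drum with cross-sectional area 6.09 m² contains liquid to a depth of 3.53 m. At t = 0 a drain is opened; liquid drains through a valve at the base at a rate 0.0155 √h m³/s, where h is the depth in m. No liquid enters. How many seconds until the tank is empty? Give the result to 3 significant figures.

With no inflow, A dh/dt = −0.0155 √h.
∫ h^(−1/2) dh = −(0.0155/A) ∫ dt, giving 2√h = 2√h₀ − (0.0155/A) t.
Set h = 0: 2√h₀ = (0.0155/A) t_empty ⇒ t_empty = 2A√h₀/0.0155.
t_empty = 2·6.09·√3.53/0.0155 = 12.180·1.8788/0.0155 = 1476.4 s.

1480 s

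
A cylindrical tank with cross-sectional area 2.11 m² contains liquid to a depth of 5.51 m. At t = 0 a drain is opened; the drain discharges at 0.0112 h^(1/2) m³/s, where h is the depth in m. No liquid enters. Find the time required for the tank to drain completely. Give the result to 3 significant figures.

Volume balance on the tank: A dh/dt = −0.0112 √h.
Separate and integrate: 2(√h − √h₀) = −(0.0112/A) t.
Tank is empty when √h = 0: t_empty = 2A√h₀/0.0112.
t_empty = 2·2.11·√5.51/0.0112 = 4.2200·2.3473/0.0112 = 884.44 s.

884 s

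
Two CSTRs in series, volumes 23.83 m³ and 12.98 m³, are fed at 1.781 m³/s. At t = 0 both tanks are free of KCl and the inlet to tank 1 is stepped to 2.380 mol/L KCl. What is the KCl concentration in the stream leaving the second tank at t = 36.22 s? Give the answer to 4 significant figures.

2.051 mol/L

Species balance on tank i: dCᵢ/dt = (Cᵢ₋₁ − Cᵢ)/τᵢ with τᵢ = Vᵢ/Q.
τ₁ = 23.83/1.781 = 13.3801 s; τ₂ = 12.98/1.781 = 7.28804 s.
Tank 1: C₁ = C_in(1 − e^(−t/τ₁)). Tank 2 (τ₁ ≠ τ₂): C₂ = C_in[1 − (τ₁ e^(−t/τ₁) − τ₂ e^(−t/τ₂))/(τ₁ − τ₂)].
At t = 36.22: e^(−t/τ₁) = 0.0667367, e^(−t/τ₂) = 0.00694464.
C₂ = 2.380·[1 − (13.3801·0.0667367 − 7.28804·0.00694464)/(6.09208)] = 2.380·0.861733 = 2.05093 mol/L.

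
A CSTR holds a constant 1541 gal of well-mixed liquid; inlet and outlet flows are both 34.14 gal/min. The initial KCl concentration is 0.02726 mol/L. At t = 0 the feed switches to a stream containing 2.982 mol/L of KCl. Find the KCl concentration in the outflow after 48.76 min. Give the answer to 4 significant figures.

Accumulation = in − out for the solute gives V dC/dt = Q(C_in − C).
Rewrite as dC/dt + C/τ = C_in/τ, τ = V/Q = 45.1377 min.
Solution: C(t) = C_in + (C₀ − C_in) e^(−t/τ).
C(48.76) = 2.982 + (0.02726 − 2.982)·e^(−48.76/45.1377) = 2.982 + (-2.95474)·0.339510 = 1.97884 mol/L.

1.979 mol/L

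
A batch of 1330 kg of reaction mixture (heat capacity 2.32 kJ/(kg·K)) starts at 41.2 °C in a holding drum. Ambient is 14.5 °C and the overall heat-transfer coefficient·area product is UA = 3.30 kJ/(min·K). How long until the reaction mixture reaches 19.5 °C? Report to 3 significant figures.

First-law balance (no shaft work): M c_p dT/dt = −UA(T − T_amb).
τ = M c_p/UA = 935.03 min; T_ss = T_amb = 14.500 °C.
T(t) = T_ss + (T₀ − T_ss)e^(−t/τ); set T = 19.5:
t = −τ ln[(T − T_ss)/(T₀ − T_ss)] = −935.03 · ln(0.18727) = 1566.4 min.

1570 min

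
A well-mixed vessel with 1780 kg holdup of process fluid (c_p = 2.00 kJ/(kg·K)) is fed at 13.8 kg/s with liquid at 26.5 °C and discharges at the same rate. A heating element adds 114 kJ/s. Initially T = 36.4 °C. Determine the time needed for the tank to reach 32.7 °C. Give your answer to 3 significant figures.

Unsteady energy balance on the tank contents: M c_p dT/dt = ṁ c_p (T_in − T) + 114.
τ = M/ṁ = 128.99 s; T_ss = T_in + Q̇/(ṁ c_p) = 30.630 °C.
T(t) = T_ss + (T₀ − T_ss) e^(−t/τ). Set T = 32.7:
e^(−t/τ) = (32.7 − 30.630)/(36.4 − 30.630) = 0.35870
t = −128.99 · ln(0.35870) = 132.24 s.

132 s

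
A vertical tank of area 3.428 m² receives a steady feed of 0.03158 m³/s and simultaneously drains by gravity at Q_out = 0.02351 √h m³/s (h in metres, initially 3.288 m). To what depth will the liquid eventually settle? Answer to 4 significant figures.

1.804 m

Mass balance (ρ constant): A dh/dt = Q_in − 0.02351 √h. At steady state dh/dt = 0:
Q_in = 0.02351 √h_ss ⇒ √h_ss = 0.03158/0.02351 = 1.34326.
h_ss = 1.34326² = 1.80434 m. (Since h₀ = 3.288 m > h_ss, the level will fall toward this value.)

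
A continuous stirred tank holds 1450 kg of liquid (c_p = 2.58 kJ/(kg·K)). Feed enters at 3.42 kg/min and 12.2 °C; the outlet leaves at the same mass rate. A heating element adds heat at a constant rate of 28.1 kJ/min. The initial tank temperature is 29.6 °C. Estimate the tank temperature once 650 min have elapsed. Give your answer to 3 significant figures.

Energy balance: M c_p dT/dt = ṁ c_p (T_in − T) + 28.1.
Rearrange: dT/dt = (T_ss − T)/τ with τ = M/ṁ = 423.98 min and T_ss = T_in + Q̇/(ṁ c_p) = 15.385 °C.
This is linear first-order; T(t) = T_ss + (T₀ − T_ss) e^(−t/τ).
T(650) = 15.385 + (14.215)·e^(−650/423.98) = 15.385 + (14.215)·0.21586 = 18.453 °C.

18.5 °C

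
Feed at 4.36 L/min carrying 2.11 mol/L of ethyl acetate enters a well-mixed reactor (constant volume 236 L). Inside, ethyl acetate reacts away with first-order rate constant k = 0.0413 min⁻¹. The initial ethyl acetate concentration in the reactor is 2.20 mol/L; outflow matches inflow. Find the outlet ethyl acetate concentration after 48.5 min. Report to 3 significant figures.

V dC/dt = Q(C_in − C) − k V C.
dC/dt = (Q/V) C_in − (Q/V + k) C; effective rate a = Q/V + k = 0.018475 + 0.0413 = 0.059775 min⁻¹.
C_ss = Q C_in/(Q + kV) = 0.65214 mol/L; C(t) = C_ss + (C₀ − C_ss) e^(−a t).
C(48.5) = 0.65214 + (1.5479)·e^(−0.059775·48.5) = 0.65214 + (1.5479)·0.055075 = 0.73739 mol/L.

0.737 mol/L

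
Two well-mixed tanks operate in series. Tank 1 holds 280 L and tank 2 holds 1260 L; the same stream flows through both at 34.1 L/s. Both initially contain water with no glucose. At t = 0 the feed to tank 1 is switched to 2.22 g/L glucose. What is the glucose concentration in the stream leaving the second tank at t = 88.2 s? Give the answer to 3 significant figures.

1.96 g/L

Species balance on tank i: dCᵢ/dt = (Cᵢ₋₁ − Cᵢ)/τᵢ with τᵢ = Vᵢ/Q.
τ₁ = 280/34.1 = 8.2111 s; τ₂ = 1260/34.1 = 36.950 s.
Solving the cascade with C₁(0)=C₂(0)=0 gives C₂(t) = C_in[1 − (τ₁ e^(−t/τ₁) − τ₂ e^(−t/τ₂))/(τ₁ − τ₂)].
At t = 88.2: e^(−t/τ₁) = 2.1628e-05, e^(−t/τ₂) = 0.091905.
C₂ = 2.22·[1 − (8.2111·2.1628e-05 − 36.950·0.091905)/(-28.739)] = 2.22·0.88184 = 1.9577 g/L.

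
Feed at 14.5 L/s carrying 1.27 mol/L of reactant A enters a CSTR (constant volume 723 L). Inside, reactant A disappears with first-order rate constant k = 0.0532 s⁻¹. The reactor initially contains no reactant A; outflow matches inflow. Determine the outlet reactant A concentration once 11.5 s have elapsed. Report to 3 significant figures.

0.198 mol/L

Accumulation = in − out − consumed: V dC/dt = Q C_in − Q C − k V C.
This is linear with rate a = Q/V + k = 0.073255 s⁻¹.
C_ss = Q C_in/(Q + kV) = 0.34769 mol/L; C(t) = C_ss + (C₀ − C_ss) e^(−a t).
C(11.5) = 0.34769 + (-0.34769)·e^(−0.073255·11.5) = 0.34769 + (-0.34769)·0.43066 = 0.19795 mol/L.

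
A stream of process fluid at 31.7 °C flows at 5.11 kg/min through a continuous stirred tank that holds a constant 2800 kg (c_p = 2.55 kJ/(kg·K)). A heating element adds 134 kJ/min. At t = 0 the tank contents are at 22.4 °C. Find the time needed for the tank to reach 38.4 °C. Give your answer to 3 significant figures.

Unsteady energy balance on the tank contents: M c_p dT/dt = ṁ c_p (T_in − T) + 134.
τ = M/ṁ = 547.95 min; T_ss = T_in + Q̇/(ṁ c_p) = 41.984 °C.
T(t) = T_ss + (T₀ − T_ss) e^(−t/τ). Set T = 38.4:
e^(−t/τ) = (38.4 − 41.984)/(22.4 − 41.984) = 0.18299
t = −547.95 · ln(0.18299) = 930.59 min.

931 min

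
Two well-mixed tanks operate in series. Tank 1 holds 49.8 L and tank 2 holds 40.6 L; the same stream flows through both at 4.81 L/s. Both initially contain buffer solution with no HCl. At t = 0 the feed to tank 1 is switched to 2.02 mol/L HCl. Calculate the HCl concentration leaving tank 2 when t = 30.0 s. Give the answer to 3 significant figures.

Time constants: τᵢ = Vᵢ/Q for each well-mixed tank.
τ₁ = 49.8/4.81 = 10.353 s; τ₂ = 40.6/4.81 = 8.4407 s.
Tank 1: C₁ = C_in(1 − e^(−t/τ₁)). Tank 2 (τ₁ ≠ τ₂): C₂ = C_in[1 − (τ₁ e^(−t/τ₁) − τ₂ e^(−t/τ₂))/(τ₁ − τ₂)].
At t = 30.0: e^(−t/τ₁) = 0.055156, e^(−t/τ₂) = 0.028605.
C₂ = 2.02·[1 − (10.353·0.055156 − 8.4407·0.028605)/(1.9127)] = 2.02·0.82767 = 1.6719 mol/L.

1.67 mol/L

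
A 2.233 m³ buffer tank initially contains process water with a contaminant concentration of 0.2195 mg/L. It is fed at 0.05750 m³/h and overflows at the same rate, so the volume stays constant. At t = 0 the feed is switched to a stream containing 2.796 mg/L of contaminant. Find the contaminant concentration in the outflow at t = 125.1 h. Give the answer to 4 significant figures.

Transient balance on the dissolved component: V dC/dt = Q(C_in − C).
Rewrite as dC/dt + C/τ = C_in/τ, τ = V/Q = 38.8348 h.
C approaches C_in exponentially: C(t) = C_in + (C₀ − C_in) e^(−t/τ).
C(125.1) = 2.796 + (0.2195 − 2.796)·e^(−125.1/38.8348) = 2.796 + (-2.57650)·0.0399016 = 2.69319 mg/L.

2.693 mg/L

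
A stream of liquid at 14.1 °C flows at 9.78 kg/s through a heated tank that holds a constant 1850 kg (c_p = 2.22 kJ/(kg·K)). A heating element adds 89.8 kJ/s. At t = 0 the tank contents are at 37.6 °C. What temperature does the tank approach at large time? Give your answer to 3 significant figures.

18.2 °C

M c_p dT/dt = ṁ c_p (T_in − T) + Q̇.
At steady state dT/dt = 0 ⇒ T_ss = T_in + Q̇/(ṁ c_p) = 14.1 + 89.8/(9.78·2.22) = 18.236 °C.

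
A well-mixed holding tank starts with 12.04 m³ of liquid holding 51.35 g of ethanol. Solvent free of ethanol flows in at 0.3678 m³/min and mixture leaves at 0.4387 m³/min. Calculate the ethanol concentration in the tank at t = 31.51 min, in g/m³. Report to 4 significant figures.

1.471 g/m³

Let m(t) be the amount of ethanol. Volume: V(t) = V₀ + (Q_in − Q_out) t = 12.04 − 0.0709000 t; V(31.51) = 9.80594 m³.
Species balance (pure solvent in): dm/dt = −Q_out · m/V(t).
Separate: dm/m = −Q_out dt/V(t) ⇒ ln(m/m₀) = −(Q_out/(Q_in−Q_out)) ln(V/V₀).
m = m₀ (V₀/V)^(Q_out/(Q_in−Q_out)) = 51.35 × (12.04/9.80594)^(-6.18759) = 14.4210 g.
C = m/V = 14.4210/9.80594 = 1.47064 g/m³.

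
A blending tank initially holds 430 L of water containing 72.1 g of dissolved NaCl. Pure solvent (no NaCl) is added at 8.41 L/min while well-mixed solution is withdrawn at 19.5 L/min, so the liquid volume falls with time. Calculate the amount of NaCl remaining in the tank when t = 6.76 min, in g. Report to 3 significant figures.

Total volume: dV/dt = Q_in − Q_out = -11.090 L/min, so V(t) = 430 − 11.090 t and V(6.76) = 355.03 L.
Species balance (pure solvent in): dm/dt = −Q_out · m/V(t).
dm/m = −Q_out dt/(V₀ − 11.090 t); integrating gives ln(m/m₀) = −(Q_out/(Q_in−Q_out)) ln(V/V₀).
m = m₀ (V₀/V)^(Q_out/(Q_in−Q_out)) = 72.1 × (430/355.03)^(-1.7583) = 51.480 g.

51.5 g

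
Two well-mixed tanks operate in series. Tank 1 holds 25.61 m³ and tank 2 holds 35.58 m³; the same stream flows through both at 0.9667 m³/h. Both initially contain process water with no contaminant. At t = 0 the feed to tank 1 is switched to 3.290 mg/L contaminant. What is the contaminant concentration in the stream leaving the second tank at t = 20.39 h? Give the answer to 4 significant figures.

0.4573 mg/L

Species balance on tank i: dCᵢ/dt = (Cᵢ₋₁ − Cᵢ)/τᵢ with τᵢ = Vᵢ/Q.
τ₁ = 25.61/0.9667 = 26.4922 h; τ₂ = 35.58/0.9667 = 36.8056 h.
Solving the cascade with C₁(0)=C₂(0)=0 gives C₂(t) = C_in[1 − (τ₁ e^(−t/τ₁) − τ₂ e^(−t/τ₂))/(τ₁ − τ₂)].
At t = 20.39: e^(−t/τ₁) = 0.463170, e^(−t/τ₂) = 0.574652.
C₂ = 3.290·[1 − (26.4922·0.463170 − 36.8056·0.574652)/(-10.3134)] = 3.290·0.138985 = 0.457262 mg/L.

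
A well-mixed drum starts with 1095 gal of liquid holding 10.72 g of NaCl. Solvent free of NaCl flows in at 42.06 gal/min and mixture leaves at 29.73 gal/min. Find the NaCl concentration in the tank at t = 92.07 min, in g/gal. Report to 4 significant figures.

0.0008649 g/gal

Total volume: dV/dt = Q_in − Q_out = 12.3300 gal/min, so V(t) = 1095 + 12.3300 t and V(92.07) = 2230.22 gal.
No NaCl enters, so dm/dt = −Q_out · (m/V).
dm/m = −Q_out dt/(V₀ + 12.3300 t); integrating gives ln(m/m₀) = −(Q_out/(Q_in−Q_out)) ln(V/V₀).
m = m₀ (V₀/V)^(Q_out/(Q_in−Q_out)) = 10.72 × (1095/2230.22)^(2.41119) = 1.92883 g.
C = m/V = 1.92883/2230.22 = 0.000864862 g/gal.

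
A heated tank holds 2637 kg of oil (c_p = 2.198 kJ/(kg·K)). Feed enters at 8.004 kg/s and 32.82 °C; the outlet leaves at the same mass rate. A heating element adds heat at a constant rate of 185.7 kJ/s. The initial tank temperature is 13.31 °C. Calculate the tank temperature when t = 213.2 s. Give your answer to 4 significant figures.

Energy balance: M c_p dT/dt = ṁ c_p (T_in − T) + 185.7.
τ = M/ṁ = 329.460 s; T_ss = T_in + Q̇/(ṁ c_p) = 32.82 + 185.7/(8.004·2.198) = 43.3755 °C.
Solution: T(t) = T_ss + (T₀ − T_ss) e^(−t/τ).
T(213.2) = 43.3755 + (-30.0655)·e^(−213.2/329.460) = 43.3755 + (-30.0655)·0.523552 = 27.6346 °C.

27.63 °C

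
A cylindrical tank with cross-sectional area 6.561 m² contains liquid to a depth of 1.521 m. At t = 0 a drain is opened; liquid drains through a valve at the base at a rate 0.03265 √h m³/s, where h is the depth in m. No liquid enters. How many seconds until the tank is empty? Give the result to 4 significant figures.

Volume balance on the tank: A dh/dt = −0.03265 √h.
∫ h^(−1/2) dh = −(0.03265/A) ∫ dt, giving 2√h = 2√h₀ − (0.03265/A) t.
Tank is empty when √h = 0: t_empty = 2A√h₀/0.03265.
t_empty = 2·6.561·√1.521/0.03265 = 13.1220·1.23329/0.03265 = 495.657 s.

495.7 s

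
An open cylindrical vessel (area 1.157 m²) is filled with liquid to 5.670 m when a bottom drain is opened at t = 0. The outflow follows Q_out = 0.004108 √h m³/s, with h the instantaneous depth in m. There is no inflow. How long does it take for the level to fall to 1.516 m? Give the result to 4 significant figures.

A dh/dt = −Q_out = −0.004108 √h.
This is separable: 2 d(√h)/dt = −0.004108/A, so √h = √h₀ − (0.004108/(2A)) t.
t = 2A(√h₀ − √h)/0.004108 = 2·1.157·(√5.670 − √1.516)/0.004108
  = 2.31400 × (2.38118 − 1.23126) / 0.004108 = 647.738 s.

647.7 s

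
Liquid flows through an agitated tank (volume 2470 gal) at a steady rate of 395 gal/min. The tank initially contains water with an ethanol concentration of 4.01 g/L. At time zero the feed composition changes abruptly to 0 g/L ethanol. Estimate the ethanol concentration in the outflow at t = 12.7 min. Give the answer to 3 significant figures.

0.526 g/L

Species balance on the tank: V dC/dt = Q(C_in − C).
Time constant τ = V/Q = 2470/395 = 6.2532 min.
Integrating: C(t) = C_in + (C₀ − C_in) e^(−t/τ).
C(12.7) = 0 + (4.01 − 0)·e^(−12.7/6.2532) = 0 + (4.0100)·0.13121 = 0.52614 g/L.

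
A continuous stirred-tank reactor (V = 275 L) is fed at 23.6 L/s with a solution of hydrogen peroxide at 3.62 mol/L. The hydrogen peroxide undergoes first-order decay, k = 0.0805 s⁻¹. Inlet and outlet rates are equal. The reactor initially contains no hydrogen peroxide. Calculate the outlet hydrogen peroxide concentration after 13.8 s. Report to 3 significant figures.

1.68 mol/L

V dC/dt = Q(C_in − C) − k V C.
This is linear with rate a = Q/V + k = 0.16632 s⁻¹.
C_ss = Q C_in/(Q + kV) = 1.8679 mol/L; C(t) = C_ss + (C₀ − C_ss) e^(−a t).
C(13.8) = 1.8679 + (-1.8679)·e^(−0.16632·13.8) = 1.8679 + (-1.8679)·0.10074 = 1.6797 mol/L.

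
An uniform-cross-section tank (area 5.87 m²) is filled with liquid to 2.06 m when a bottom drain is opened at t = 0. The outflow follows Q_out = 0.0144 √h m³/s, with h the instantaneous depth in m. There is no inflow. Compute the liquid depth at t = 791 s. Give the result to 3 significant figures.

0.216 m

With no inflow, A dh/dt = −0.0144 √h.
Separate and integrate: 2(√h − √h₀) = −(0.0144/A) t.
√h = √2.06 − 0.0144·791/(2·5.87) = 1.4353 − 0.97022 = 0.46505.
h = 0.46505² = 0.21627 m.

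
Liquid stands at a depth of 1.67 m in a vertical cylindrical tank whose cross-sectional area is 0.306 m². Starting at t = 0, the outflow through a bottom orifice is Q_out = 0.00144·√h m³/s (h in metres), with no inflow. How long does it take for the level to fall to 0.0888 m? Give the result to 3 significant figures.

423 s

A dh/dt = −Q_out = −0.00144 √h.
This is separable: 2 d(√h)/dt = −0.00144/A, so √h = √h₀ − (0.00144/(2A)) t.
t = 2A(√h₀ − √h)/0.00144 = 2·0.306·(√1.67 − √0.0888)/0.00144
  = 0.61200 × (1.2923 − 0.29799) / 0.00144 = 422.57 s.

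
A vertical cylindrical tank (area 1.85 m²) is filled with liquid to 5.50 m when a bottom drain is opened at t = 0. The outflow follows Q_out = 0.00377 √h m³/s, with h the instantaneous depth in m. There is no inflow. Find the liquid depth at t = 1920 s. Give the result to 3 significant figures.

0.151 m

With no inflow, A dh/dt = −0.00377 √h.
This is separable: 2 d(√h)/dt = −0.00377/A, so √h = √h₀ − (0.00377/(2A)) t.
√h = √5.50 − 0.00377·1920/(2·1.85) = 2.3452 − 1.9563 = 0.38888.
h = 0.38888² = 0.15123 m.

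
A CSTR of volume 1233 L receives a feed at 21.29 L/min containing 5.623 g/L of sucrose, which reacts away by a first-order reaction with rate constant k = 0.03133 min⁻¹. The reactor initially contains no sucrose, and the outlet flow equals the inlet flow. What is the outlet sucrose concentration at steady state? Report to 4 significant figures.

1.998 g/L

V dC/dt = Q(C_in − C) − k V C.
At steady state: 0 = Q C_in − (Q + kV) C_ss, so C_ss = Q C_in/(Q + kV).
C_ss = 21.29·5.623/(21.29 + 0.03133·1233) = 119.714/59.9199 = 1.99790 g/L.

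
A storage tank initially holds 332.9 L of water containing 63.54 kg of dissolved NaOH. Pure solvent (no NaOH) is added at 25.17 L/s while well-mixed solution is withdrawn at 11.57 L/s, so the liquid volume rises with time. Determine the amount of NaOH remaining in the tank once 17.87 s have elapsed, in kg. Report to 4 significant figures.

39.86 kg

Total volume: dV/dt = Q_in − Q_out = 13.6000 L/s, so V(t) = 332.9 + 13.6000 t and V(17.87) = 575.932 L.
Solute balance: dm/dt = 0 − Q_out C = −Q_out m/V(t).
dm/m = −Q_out dt/(V₀ + 13.6000 t); integrating gives ln(m/m₀) = −(Q_out/(Q_in−Q_out)) ln(V/V₀).
m = m₀ (V₀/V)^(Q_out/(Q_in−Q_out)) = 63.54 × (332.9/575.932)^(0.850735) = 39.8587 kg.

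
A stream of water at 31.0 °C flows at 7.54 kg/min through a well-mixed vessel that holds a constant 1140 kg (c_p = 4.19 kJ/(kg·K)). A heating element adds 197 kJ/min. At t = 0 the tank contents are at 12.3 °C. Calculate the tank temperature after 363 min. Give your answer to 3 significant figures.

35.0 °C

Heat balance on the well-mixed liquid: M c_p dT/dt = ṁ c_p (T_in − T) + 197.
τ = M/ṁ = 151.19 min; T_ss = T_in + Q̇/(ṁ c_p) = 31.0 + 197/(7.54·4.19) = 37.236 °C.
T approaches T_ss exponentially: T(t) = T_ss + (T₀ − T_ss) e^(−t/τ).
T(363) = 37.236 + (-24.936)·e^(−363/151.19) = 37.236 + (-24.936)·0.090637 = 34.976 °C.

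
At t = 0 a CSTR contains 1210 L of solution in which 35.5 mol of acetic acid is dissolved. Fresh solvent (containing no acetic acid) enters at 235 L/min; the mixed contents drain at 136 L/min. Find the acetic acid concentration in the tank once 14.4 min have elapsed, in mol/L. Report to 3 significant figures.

0.00462 mol/L

Let m(t) be the amount of acetic acid. Volume: V(t) = V₀ + (Q_in − Q_out) t = 1210 + 99.000 t; V(14.4) = 2635.6 L.
Species balance (pure solvent in): dm/dt = −Q_out · m/V(t).
Separate: dm/m = −Q_out dt/V(t) ⇒ ln(m/m₀) = −(Q_out/(Q_in−Q_out)) ln(V/V₀).
m = m₀ (V₀/V)^(Q_out/(Q_in−Q_out)) = 35.5 × (1210/2635.6)^(1.3737) = 12.184 mol.
C = m/V = 12.184/2635.6 = 0.0046227 mol/L.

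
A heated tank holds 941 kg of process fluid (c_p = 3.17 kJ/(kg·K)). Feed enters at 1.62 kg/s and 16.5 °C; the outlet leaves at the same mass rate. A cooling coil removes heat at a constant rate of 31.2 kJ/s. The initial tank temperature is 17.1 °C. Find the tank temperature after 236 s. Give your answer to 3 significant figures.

14.9 °C

M c_p dT/dt = ṁ c_p (T_in − T) − Q̇.
τ = M/ṁ = 580.86 s; T_ss = T_in − Q̇/(ṁ c_p) = 16.5 − 31.2/(1.62·3.17) = 10.425 °C.
This is linear first-order; T(t) = T_ss + (T₀ − T_ss) e^(−t/τ).
T(236) = 10.425 + (6.6755)·e^(−236/580.86) = 10.425 + (6.6755)·0.66612 = 14.871 °C.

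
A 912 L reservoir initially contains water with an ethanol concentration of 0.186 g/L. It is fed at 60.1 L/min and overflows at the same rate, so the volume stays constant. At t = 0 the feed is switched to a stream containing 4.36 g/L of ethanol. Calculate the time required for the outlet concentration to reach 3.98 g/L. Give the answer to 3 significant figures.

Species balance: V dC/dt = Q(C_in − C) ⇒ τ = V/Q = 15.175 min.
C(t) = C_in + (C₀ − C_in) e^(−t/τ). Set C = 3.98 and solve for t:
e^(−t/τ) = (C − C_in)/(C₀ − C_in) = (3.98 − 4.36)/(0.186 − 4.36) = 0.091040
t = −τ ln(…) = 15.175 × 2.3965 = 36.366 min.

36.4 min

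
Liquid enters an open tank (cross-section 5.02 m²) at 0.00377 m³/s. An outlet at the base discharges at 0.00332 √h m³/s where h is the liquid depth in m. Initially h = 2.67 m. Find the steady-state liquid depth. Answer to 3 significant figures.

1.29 m

A dh/dt = Q_in − 0.00332 √h. Steady state requires inflow = outflow:
Q_in = 0.00332 √h_ss ⇒ √h_ss = 0.00377/0.00332 = 1.1355.
h_ss = 1.1355² = 1.2895 m. (Since h₀ = 2.67 m > h_ss, the level will fall toward this value.)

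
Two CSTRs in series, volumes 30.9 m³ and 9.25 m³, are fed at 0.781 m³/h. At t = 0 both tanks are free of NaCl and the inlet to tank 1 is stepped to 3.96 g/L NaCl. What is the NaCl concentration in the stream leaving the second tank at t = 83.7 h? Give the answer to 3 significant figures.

Each tank obeys Vᵢ dCᵢ/dt = Q(Cᵢ₋₁ − Cᵢ), so τᵢ = Vᵢ/Q.
τ₁ = 30.9/0.781 = 39.565 h; τ₂ = 9.25/0.781 = 11.844 h.
Tank 1: C₁ = C_in(1 − e^(−t/τ₁)). Tank 2 (τ₁ ≠ τ₂): C₂ = C_in[1 − (τ₁ e^(−t/τ₁) − τ₂ e^(−t/τ₂))/(τ₁ − τ₂)].
At t = 83.7: e^(−t/τ₁) = 0.12057, e^(−t/τ₂) = 0.00085279.
C₂ = 3.96·[1 − (39.565·0.12057 − 11.844·0.00085279)/(27.721)] = 3.96·0.82828 = 3.2800 g/L.

3.28 g/L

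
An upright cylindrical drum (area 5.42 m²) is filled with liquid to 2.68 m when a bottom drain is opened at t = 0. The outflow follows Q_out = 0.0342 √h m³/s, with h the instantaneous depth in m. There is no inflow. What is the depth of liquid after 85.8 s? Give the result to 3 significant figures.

1.87 m

Mass balance (ρ constant): A dh/dt = −0.0342 √h.
Separate and integrate: 2(√h − √h₀) = −(0.0342/A) t.
√h = √2.68 − 0.0342·85.8/(2·5.42) = 1.6371 − 0.27070 = 1.3664.
h = 1.3664² = 1.8670 m.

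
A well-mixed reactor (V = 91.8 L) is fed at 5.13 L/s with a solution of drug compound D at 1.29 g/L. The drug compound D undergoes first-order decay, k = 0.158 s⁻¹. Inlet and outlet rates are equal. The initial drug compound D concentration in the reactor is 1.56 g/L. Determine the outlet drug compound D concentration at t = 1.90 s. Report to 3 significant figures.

1.15 g/L

Species balance: V dC/dt = Q C_in − Q C − k V C.
This is linear with rate a = Q/V + k = 0.21388 s⁻¹.
C_ss = Q C_in/(Q + kV) = 0.33705 g/L; C(t) = C_ss + (C₀ − C_ss) e^(−a t).
C(1.90) = 0.33705 + (1.2230)·e^(−0.21388·1.90) = 0.33705 + (1.2230)·0.66606 = 1.1516 g/L.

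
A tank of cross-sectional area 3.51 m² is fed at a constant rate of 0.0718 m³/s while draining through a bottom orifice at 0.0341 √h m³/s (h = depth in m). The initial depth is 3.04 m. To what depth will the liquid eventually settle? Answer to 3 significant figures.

Mass balance (ρ constant): A dh/dt = Q_in − 0.0341 √h. At steady state dh/dt = 0:
Q_in = 0.0341 √h_ss ⇒ √h_ss = 0.0718/0.0341 = 2.1056.
h_ss = 2.1056² = 4.4334 m. (Since h₀ = 3.04 m < h_ss, the level will rise toward this value.)

4.43 m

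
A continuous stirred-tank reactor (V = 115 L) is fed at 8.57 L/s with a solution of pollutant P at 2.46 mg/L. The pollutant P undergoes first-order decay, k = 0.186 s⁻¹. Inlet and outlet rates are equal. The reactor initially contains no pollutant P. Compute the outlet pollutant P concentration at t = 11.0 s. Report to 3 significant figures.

0.664 mg/L

V dC/dt = Q(C_in − C) − k V C.
This is linear with rate a = Q/V + k = 0.26052 s⁻¹.
C_ss = Q C_in/(Q + kV) = 0.70368 mg/L; C(t) = C_ss + (C₀ − C_ss) e^(−a t).
C(11.0) = 0.70368 + (-0.70368)·e^(−0.26052·11.0) = 0.70368 + (-0.70368)·0.056941 = 0.66361 mg/L.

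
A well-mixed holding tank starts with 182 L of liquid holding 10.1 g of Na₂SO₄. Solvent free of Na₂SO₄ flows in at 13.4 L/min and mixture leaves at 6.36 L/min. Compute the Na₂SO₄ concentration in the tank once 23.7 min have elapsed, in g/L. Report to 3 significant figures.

0.0161 g/L

Let m(t) be the amount of Na₂SO₄. Volume: V(t) = V₀ + (Q_in − Q_out) t = 182 + 7.0400 t; V(23.7) = 348.85 L.
No Na₂SO₄ enters, so dm/dt = −Q_out · (m/V).
Separate: dm/m = −Q_out dt/V(t) ⇒ ln(m/m₀) = −(Q_out/(Q_in−Q_out)) ln(V/V₀).
m = m₀ (V₀/V)^(Q_out/(Q_in−Q_out)) = 10.1 × (182/348.85)^(0.90341) = 5.6111 g.
C = m/V = 5.6111/348.85 = 0.016085 g/L.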